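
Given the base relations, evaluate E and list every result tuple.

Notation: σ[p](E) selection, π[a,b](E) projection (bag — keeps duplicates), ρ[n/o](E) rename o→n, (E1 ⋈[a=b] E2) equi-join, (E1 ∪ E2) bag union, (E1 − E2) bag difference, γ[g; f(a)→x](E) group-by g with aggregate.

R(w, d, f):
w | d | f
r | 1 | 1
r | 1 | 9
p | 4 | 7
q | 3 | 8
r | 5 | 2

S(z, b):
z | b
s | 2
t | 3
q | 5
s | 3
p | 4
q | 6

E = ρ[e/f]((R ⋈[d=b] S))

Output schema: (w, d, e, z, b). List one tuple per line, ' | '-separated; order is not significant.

Per-node cardinality:
  R → 5
  S → 6
  (R ⋈[d=b] S) → 4
  ρ[e/f]((R ⋈[d=b] S)) → 4

== RESULT ==
w | d | e | z | b
p | 4 | 7 | p | 4
q | 3 | 8 | s | 3
q | 3 | 8 | t | 3
r | 5 | 2 | q | 5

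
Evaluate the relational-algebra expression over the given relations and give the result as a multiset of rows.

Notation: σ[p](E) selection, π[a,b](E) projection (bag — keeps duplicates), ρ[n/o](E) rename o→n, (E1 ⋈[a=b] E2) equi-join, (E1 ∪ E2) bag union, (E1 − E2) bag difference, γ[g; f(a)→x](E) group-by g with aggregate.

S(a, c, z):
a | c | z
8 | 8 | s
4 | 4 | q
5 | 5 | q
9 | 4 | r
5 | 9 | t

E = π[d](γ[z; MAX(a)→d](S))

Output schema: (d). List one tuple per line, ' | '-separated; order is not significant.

Row counts bottom-up:
  S → 5
  γ[z; MAX(a)→d](S) → 4
  π[d](γ[z; MAX(a)→d](S)) → 4

== RESULT ==
d
5
5
8
9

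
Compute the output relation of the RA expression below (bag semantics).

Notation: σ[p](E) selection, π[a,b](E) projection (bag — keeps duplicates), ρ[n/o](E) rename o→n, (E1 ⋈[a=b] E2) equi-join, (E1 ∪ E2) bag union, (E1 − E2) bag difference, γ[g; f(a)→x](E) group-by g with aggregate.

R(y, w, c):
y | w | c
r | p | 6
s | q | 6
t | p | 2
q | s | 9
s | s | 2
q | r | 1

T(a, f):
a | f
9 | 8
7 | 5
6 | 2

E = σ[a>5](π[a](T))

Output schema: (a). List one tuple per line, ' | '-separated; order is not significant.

Per-node cardinality:
  T → 3
  π[a](T) → 3
  σ[a>5](π[a](T)) → 3

== RESULT ==
a
6
7
9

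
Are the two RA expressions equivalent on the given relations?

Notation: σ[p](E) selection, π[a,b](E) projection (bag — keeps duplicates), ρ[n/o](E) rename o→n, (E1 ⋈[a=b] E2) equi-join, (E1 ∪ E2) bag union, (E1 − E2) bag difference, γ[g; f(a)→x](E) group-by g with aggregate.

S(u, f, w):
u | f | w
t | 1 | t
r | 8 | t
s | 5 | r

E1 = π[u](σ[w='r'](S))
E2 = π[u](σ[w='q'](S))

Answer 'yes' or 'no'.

E1 row counts bottom-up:
  S → 3
  σ[w='r'](S) → 1
  π[u](σ[w='r'](S)) → 1
E2 row counts bottom-up:
  S → 3
  σ[w='q'](S) → 0
  π[u](σ[w='q'](S)) → 0

E1 result:
u
s
E2 result:
u
(0 rows)
Witness: ('s',) appears 1× in E1 but 0× in E2.

no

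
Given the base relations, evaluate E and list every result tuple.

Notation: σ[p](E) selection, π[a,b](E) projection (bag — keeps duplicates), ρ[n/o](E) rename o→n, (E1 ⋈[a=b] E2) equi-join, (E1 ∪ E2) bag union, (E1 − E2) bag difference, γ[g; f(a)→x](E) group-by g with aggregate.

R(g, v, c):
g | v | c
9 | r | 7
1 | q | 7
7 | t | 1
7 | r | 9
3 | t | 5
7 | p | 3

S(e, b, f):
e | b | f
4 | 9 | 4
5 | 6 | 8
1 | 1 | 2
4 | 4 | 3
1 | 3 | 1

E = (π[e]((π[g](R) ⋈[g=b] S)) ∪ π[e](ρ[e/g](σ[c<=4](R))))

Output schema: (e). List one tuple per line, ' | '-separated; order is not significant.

Stepwise |·|:
  R → 6
  π[g](R) → 6
  S → 5
  (π[g](R) ⋈[g=b] S) → 3
  π[e]((π[g](R) ⋈[g=b] S)) → 3
  R → 6
  σ[c<=4](R) → 2
  ρ[e/g](σ[c<=4](R)) → 2
  π[e](ρ[e/g](σ[c<=4](R))) → 2
  (π[e]((π[g](R) ⋈[g=b] S)) ∪ π[e](ρ[e/g](σ[c<=4](R)))) → 5

== RESULT ==
e
1
1
4
7
7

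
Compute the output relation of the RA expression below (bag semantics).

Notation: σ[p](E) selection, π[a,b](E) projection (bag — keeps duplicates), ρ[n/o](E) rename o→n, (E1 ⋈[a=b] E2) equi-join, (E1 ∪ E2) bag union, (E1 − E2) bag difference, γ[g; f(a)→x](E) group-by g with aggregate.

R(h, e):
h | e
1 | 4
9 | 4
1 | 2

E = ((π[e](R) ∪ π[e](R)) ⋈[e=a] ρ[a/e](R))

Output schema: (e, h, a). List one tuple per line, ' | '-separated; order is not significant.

Row counts bottom-up:
  R → 3
  π[e](R) → 3
  R → 3
  π[e](R) → 3
  (π[e](R) ∪ π[e](R)) → 6
  R → 3
  ρ[a/e](R) → 3
  ((π[e](R) ∪ π[e](R)) ⋈[e=a] ρ[a/e](R)) → 10

== RESULT ==
e | h | a
2 | 1 | 2
2 | 1 | 2
4 | 1 | 4
4 | 1 | 4
4 | 1 | 4
4 | 1 | 4
4 | 9 | 4
4 | 9 | 4
4 | 9 | 4
4 | 9 | 4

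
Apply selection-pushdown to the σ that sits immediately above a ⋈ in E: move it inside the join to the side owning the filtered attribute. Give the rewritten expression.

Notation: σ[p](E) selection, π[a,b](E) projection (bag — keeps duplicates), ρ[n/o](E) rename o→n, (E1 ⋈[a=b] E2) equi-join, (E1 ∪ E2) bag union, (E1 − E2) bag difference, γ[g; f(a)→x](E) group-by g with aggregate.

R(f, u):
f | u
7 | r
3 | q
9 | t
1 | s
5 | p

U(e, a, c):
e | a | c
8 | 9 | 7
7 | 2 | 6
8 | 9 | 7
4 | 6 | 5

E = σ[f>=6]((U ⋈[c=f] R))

σ filters on f, owned by the right side.
E' = (U ⋈[c=f] σ[f>=6](R))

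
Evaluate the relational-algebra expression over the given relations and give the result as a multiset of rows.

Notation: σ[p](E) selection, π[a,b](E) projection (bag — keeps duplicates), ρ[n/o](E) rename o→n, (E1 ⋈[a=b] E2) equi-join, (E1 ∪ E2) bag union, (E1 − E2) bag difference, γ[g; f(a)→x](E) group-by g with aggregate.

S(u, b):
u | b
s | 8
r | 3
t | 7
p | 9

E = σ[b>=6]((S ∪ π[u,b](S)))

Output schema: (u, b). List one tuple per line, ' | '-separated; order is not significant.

Row counts bottom-up:
  S → 4
  S → 4
  π[u,b](S) → 4
  (S ∪ π[u,b](S)) → 8
  σ[b>=6]((S ∪ π[u,b](S))) → 6

== RESULT ==
u | b
p | 9
p | 9
s | 8
s | 8
t | 7
t | 7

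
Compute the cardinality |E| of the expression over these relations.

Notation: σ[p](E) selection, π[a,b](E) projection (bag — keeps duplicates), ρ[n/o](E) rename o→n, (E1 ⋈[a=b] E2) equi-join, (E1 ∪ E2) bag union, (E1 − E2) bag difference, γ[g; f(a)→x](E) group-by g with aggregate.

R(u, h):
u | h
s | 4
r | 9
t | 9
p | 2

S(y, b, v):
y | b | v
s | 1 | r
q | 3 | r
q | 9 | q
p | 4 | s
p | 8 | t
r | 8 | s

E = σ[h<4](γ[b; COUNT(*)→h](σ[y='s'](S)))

Subexpression sizes:
  S → 6
  σ[y='s'](S) → 1
  γ[b; COUNT(*)→h](σ[y='s'](S)) → 1
  σ[h<4](γ[b; COUNT(*)→h](σ[y='s'](S))) → 1

|E| = 1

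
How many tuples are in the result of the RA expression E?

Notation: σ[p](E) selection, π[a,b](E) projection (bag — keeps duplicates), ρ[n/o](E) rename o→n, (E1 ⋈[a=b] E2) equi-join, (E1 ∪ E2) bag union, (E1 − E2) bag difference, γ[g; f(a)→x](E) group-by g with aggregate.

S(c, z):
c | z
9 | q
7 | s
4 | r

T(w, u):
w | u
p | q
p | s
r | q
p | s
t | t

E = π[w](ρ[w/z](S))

Subexpression sizes:
  S → 3
  ρ[w/z](S) → 3
  π[w](ρ[w/z](S)) → 3

|E| = 3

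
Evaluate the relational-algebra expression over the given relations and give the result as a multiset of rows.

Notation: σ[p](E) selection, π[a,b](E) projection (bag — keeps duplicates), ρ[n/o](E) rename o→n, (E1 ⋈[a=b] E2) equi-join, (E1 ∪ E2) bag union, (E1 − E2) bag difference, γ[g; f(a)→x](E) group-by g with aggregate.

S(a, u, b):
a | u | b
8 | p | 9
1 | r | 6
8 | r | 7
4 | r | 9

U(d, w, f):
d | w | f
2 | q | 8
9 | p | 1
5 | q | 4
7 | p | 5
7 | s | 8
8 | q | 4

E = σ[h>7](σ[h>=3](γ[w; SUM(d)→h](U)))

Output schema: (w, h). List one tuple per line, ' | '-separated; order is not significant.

Row counts bottom-up:
  U → 6
  γ[w; SUM(d)→h](U) → 3
  σ[h>=3](γ[w; SUM(d)→h](U)) → 3
  σ[h>7](σ[h>=3](γ[w; SUM(d)→h](U))) → 2

== RESULT ==
w | h
p | 16
q | 15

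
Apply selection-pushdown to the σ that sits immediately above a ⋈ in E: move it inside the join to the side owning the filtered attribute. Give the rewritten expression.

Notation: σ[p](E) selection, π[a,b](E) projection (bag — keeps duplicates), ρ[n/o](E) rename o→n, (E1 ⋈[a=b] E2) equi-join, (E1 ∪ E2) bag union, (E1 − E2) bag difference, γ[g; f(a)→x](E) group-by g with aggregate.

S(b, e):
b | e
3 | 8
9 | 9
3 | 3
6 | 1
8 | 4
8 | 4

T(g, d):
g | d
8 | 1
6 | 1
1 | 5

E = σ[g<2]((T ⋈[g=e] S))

σ filters on g, owned by the left side.
E' = (σ[g<2](T) ⋈[g=e] S)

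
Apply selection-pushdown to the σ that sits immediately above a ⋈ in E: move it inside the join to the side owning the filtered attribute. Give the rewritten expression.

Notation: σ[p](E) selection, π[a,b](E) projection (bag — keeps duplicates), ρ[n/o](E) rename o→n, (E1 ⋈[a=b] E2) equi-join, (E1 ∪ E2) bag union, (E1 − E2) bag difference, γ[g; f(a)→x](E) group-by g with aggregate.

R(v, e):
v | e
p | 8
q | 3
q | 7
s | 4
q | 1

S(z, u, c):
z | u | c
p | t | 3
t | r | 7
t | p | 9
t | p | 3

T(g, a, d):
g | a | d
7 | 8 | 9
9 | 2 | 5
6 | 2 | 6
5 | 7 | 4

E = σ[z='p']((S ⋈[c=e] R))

σ filters on z, owned by the left side.
E' = (σ[z='p'](S) ⋈[c=e] R)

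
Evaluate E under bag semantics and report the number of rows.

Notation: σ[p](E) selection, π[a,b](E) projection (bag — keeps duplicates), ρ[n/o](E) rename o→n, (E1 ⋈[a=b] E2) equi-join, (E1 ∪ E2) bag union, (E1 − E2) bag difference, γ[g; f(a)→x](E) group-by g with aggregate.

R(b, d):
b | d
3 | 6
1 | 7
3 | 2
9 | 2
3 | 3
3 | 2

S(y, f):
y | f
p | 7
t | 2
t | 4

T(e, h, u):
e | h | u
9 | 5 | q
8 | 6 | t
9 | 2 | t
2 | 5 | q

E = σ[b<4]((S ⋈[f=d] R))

Row counts bottom-up:
  S → 3
  R → 6
  (S ⋈[f=d] R) → 4
  σ[b<4]((S ⋈[f=d] R)) → 3

|E| = 3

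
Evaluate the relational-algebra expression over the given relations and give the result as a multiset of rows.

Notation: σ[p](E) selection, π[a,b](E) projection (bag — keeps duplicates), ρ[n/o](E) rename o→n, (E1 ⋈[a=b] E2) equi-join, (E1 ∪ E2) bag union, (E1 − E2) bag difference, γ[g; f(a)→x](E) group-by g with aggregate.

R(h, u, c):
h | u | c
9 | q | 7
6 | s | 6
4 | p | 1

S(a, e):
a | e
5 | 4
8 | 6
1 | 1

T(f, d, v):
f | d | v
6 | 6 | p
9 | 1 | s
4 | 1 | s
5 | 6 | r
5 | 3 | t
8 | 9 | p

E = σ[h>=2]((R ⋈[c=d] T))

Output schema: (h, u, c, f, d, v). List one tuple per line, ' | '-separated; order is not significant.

Row counts bottom-up:
  R → 3
  T → 6
  (R ⋈[c=d] T) → 4
  σ[h>=2]((R ⋈[c=d] T)) → 4

== RESULT ==
h | u | c | f | d | v
4 | p | 1 | 4 | 1 | s
4 | p | 1 | 9 | 1 | s
6 | s | 6 | 5 | 6 | r
6 | s | 6 | 6 | 6 | p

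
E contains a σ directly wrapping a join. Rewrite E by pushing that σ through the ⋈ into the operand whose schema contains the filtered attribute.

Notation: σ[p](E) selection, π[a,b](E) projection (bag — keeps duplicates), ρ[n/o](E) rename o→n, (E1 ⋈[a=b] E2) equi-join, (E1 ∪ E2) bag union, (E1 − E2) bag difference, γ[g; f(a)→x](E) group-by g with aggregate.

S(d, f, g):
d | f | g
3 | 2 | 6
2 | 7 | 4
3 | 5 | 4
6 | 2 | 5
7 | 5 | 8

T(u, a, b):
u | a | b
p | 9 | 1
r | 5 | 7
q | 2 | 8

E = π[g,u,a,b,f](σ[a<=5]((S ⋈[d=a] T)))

σ filters on a, owned by the right side.
E' = π[g,u,a,b,f]((S ⋈[d=a] σ[a<=5](T)))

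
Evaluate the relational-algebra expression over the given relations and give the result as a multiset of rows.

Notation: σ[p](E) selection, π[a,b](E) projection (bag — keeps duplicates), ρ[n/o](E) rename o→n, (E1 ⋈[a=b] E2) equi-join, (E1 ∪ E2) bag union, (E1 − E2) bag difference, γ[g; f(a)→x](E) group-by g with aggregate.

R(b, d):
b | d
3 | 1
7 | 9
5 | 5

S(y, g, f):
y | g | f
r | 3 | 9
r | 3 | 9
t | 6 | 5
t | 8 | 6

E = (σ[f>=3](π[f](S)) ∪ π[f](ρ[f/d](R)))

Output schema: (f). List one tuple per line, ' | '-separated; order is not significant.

Stepwise |·|:
  S → 4
  π[f](S) → 4
  σ[f>=3](π[f](S)) → 4
  R → 3
  ρ[f/d](R) → 3
  π[f](ρ[f/d](R)) → 3
  (σ[f>=3](π[f](S)) ∪ π[f](ρ[f/d](R))) → 7

== RESULT ==
f
1
5
5
6
9
9
9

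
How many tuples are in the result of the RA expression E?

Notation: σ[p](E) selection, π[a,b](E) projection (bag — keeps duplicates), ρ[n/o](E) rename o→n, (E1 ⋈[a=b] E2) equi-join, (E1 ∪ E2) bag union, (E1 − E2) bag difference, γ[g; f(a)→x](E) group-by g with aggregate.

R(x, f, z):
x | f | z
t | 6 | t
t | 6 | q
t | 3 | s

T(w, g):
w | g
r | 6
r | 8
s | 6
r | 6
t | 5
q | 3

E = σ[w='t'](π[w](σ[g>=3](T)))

Row counts bottom-up:
  T → 6
  σ[g>=3](T) → 6
  π[w](σ[g>=3](T)) → 6
  σ[w='t'](π[w](σ[g>=3](T))) → 1

|E| = 1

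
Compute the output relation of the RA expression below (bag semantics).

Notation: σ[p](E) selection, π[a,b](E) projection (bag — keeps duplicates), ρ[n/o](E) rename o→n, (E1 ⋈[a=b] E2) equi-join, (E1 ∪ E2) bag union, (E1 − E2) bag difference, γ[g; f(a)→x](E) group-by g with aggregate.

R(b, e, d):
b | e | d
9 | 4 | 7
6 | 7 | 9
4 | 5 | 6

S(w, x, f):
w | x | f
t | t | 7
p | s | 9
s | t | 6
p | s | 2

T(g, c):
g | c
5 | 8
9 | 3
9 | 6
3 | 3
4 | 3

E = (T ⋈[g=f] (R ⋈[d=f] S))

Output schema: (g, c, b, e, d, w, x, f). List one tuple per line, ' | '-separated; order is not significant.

Subexpression sizes:
  T → 5
  R → 3
  S → 4
  (R ⋈[d=f] S) → 3
  (T ⋈[g=f] (R ⋈[d=f] S)) → 2

== RESULT ==
g | c | b | e | d | w | x | f
9 | 3 | 6 | 7 | 9 | p | s | 9
9 | 6 | 6 | 7 | 9 | p | s | 9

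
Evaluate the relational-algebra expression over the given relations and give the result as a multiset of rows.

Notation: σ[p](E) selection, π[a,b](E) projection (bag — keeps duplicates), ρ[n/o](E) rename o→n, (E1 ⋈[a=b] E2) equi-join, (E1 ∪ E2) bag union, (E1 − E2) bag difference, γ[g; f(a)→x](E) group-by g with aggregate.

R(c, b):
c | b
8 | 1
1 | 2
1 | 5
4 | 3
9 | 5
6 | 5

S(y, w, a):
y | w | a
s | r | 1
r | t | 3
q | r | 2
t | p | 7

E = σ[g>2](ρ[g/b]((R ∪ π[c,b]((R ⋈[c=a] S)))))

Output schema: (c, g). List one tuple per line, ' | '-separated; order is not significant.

Row counts bottom-up:
  R → 6
  R → 6
  S → 4
  (R ⋈[c=a] S) → 2
  π[c,b]((R ⋈[c=a] S)) → 2
  (R ∪ π[c,b]((R ⋈[c=a] S))) → 8
  ρ[g/b]((R ∪ π[c,b]((R ⋈[c=a] S)))) → 8
  σ[g>2](ρ[g/b]((R ∪ π[c,b]((R ⋈[c=a] S))))) → 5

== RESULT ==
c | g
1 | 5
1 | 5
4 | 3
6 | 5
9 | 5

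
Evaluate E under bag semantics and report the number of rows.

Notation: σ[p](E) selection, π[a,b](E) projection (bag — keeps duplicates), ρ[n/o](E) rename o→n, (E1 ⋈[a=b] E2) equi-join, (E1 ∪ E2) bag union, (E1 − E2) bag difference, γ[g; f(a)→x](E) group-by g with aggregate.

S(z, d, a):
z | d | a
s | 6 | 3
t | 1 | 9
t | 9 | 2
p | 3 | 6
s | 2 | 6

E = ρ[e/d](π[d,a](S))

Subexpression sizes:
  S → 5
  π[d,a](S) → 5
  ρ[e/d](π[d,a](S)) → 5

|E| = 5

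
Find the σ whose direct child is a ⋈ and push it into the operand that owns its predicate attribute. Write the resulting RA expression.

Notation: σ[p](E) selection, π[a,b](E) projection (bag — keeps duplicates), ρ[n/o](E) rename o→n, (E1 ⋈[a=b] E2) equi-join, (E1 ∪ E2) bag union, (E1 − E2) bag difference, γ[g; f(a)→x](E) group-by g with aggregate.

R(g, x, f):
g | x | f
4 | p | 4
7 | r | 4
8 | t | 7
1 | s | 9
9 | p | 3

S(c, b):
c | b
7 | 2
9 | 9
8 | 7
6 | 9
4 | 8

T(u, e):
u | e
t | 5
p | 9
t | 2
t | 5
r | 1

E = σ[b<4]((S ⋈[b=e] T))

σ filters on b, owned by the left side.
E' = (σ[b<4](S) ⋈[b=e] T)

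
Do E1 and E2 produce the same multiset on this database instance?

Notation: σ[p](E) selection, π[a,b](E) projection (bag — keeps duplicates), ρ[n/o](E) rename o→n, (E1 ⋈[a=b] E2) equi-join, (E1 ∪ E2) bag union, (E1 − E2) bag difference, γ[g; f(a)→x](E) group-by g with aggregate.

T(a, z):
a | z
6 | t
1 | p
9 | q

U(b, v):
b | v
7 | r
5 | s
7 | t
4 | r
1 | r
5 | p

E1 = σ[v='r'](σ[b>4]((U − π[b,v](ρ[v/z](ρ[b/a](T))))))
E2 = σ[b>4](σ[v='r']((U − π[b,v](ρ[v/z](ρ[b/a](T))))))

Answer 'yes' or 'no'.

E1 row counts bottom-up:
  U → 6
  T → 3
  ρ[b/a](T) → 3
  ρ[v/z](ρ[b/a](T)) → 3
  π[b,v](ρ[v/z](ρ[b/a](T))) → 3
  (U − π[b,v](ρ[v/z](ρ[b/a](T)))) → 6
  σ[b>4]((U − π[b,v](ρ[v/z](ρ[b/a](T))))) → 4
  σ[v='r'](σ[b>4]((U − π[b,v](ρ[v/z](ρ[b/a](T)))))) → 1
E2 row counts bottom-up:
  U → 6
  T → 3
  ρ[b/a](T) → 3
  ρ[v/z](ρ[b/a](T)) → 3
  π[b,v](ρ[v/z](ρ[b/a](T))) → 3
  (U − π[b,v](ρ[v/z](ρ[b/a](T)))) → 6
  σ[v='r']((U − π[b,v](ρ[v/z](ρ[b/a](T))))) → 3
  σ[b>4](σ[v='r']((U − π[b,v](ρ[v/z](ρ[b/a](T)))))) → 1

E1 and E2 produce the same multiset:
b | v
7 | r

yes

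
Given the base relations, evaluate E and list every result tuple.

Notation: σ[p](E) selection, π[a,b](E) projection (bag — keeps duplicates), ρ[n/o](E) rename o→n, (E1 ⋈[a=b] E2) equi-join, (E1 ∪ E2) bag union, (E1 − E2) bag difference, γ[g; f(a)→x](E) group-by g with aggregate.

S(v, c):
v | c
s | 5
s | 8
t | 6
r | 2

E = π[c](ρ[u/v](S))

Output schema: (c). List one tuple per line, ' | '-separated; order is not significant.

Row counts bottom-up:
  S → 4
  ρ[u/v](S) → 4
  π[c](ρ[u/v](S)) → 4

== RESULT ==
c
2
5
6
8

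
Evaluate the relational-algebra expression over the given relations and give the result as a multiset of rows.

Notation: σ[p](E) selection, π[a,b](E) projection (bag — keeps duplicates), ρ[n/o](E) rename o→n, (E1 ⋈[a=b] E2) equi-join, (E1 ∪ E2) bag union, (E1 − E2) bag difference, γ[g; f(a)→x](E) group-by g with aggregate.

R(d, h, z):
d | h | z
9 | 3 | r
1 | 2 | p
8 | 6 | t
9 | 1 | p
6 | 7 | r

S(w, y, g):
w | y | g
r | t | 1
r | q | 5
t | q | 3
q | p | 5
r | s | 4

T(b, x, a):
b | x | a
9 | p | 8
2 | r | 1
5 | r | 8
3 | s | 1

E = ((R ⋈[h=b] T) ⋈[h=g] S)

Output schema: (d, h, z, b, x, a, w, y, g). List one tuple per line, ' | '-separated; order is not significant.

Subexpression sizes:
  R → 5
  T → 4
  (R ⋈[h=b] T) → 2
  S → 5
  ((R ⋈[h=b] T) ⋈[h=g] S) → 1

== RESULT ==
d | h | z | b | x | a | w | y | g
9 | 3 | r | 3 | s | 1 | t | q | 3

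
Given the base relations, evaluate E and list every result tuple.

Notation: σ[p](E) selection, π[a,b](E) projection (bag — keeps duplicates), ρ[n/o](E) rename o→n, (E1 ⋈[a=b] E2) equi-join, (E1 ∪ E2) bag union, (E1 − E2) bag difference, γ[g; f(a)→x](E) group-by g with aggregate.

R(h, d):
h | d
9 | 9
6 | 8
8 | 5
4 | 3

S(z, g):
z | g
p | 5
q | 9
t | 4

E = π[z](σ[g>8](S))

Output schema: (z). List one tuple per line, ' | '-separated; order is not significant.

Row counts bottom-up:
  S → 3
  σ[g>8](S) → 1
  π[z](σ[g>8](S)) → 1

== RESULT ==
z
q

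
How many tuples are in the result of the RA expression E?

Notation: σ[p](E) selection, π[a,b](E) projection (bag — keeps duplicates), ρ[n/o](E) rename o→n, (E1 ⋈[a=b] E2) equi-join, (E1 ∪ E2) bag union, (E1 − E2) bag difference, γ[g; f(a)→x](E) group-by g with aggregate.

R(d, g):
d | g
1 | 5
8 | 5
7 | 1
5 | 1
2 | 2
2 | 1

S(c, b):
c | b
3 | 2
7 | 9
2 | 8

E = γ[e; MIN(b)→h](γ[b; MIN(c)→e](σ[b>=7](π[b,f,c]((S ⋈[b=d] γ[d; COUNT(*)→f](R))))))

Row counts bottom-up:
  S → 3
  R → 6
  γ[d; COUNT(*)→f](R) → 5
  (S ⋈[b=d] γ[d; COUNT(*)→f](R)) → 2
  π[b,f,c]((S ⋈[b=d] γ[d; COUNT(*)→f](R))) → 2
  σ[b>=7](π[b,f,c]((S ⋈[b=d] γ[d; COUNT(*)→f](R)))) → 1
  γ[b; MIN(c)→e](σ[b>=7](π[b,f,c]((S ⋈[b=d] γ[d; COUNT(*)→f](R))))) → 1
  γ[e; MIN(b)→h](γ[b; MIN(c)→e](σ[b>=7](π[b,f,c]((S ⋈[b=d] γ[d; COUNT(*)→f](R)))))) → 1

|E| = 1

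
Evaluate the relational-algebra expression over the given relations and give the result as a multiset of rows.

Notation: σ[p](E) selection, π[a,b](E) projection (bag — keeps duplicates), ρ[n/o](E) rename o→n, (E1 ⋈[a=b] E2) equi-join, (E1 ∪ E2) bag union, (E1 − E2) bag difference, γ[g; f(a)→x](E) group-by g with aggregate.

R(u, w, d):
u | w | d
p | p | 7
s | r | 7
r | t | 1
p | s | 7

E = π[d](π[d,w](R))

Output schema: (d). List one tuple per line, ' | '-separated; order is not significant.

Per-node cardinality:
  R → 4
  π[d,w](R) → 4
  π[d](π[d,w](R)) → 4

== RESULT ==
d
1
7
7
7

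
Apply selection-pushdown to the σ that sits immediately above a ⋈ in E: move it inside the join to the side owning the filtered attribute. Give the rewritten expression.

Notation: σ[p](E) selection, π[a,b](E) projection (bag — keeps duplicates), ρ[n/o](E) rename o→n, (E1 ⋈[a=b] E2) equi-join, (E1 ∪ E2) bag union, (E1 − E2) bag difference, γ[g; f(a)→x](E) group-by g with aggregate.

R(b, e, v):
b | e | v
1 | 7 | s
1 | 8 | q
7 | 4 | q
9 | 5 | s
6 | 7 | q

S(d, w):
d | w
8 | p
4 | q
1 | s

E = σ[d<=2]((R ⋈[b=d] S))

σ filters on d, owned by the right side.
E' = (R ⋈[b=d] σ[d<=2](S))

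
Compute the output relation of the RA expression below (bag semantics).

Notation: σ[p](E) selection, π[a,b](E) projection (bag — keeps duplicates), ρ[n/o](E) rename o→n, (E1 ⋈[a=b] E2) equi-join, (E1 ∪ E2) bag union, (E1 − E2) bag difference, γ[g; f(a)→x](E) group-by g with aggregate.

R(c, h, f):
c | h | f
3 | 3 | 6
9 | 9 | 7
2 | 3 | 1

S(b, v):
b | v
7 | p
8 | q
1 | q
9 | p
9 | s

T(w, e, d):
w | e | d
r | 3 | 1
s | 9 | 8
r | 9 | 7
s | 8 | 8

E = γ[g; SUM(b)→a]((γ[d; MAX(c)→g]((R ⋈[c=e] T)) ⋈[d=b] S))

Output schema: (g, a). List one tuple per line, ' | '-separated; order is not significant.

Stepwise |·|:
  R → 3
  T → 4
  (R ⋈[c=e] T) → 3
  γ[d; MAX(c)→g]((R ⋈[c=e] T)) → 3
  S → 5
  (γ[d; MAX(c)→g]((R ⋈[c=e] T)) ⋈[d=b] S) → 3
  γ[g; SUM(b)→a]((γ[d; MAX(c)→g]((R ⋈[c=e] T)) ⋈[d=b] S)) → 2

== RESULT ==
g | a
3 | 1
9 | 15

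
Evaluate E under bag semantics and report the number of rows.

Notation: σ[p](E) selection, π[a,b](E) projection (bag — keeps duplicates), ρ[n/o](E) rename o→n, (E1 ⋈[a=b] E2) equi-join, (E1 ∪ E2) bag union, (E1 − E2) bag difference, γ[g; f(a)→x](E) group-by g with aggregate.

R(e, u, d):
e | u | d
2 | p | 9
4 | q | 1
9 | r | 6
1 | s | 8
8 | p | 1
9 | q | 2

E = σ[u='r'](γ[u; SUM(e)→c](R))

Row counts bottom-up:
  R → 6
  γ[u; SUM(e)→c](R) → 4
  σ[u='r'](γ[u; SUM(e)→c](R)) → 1

|E| = 1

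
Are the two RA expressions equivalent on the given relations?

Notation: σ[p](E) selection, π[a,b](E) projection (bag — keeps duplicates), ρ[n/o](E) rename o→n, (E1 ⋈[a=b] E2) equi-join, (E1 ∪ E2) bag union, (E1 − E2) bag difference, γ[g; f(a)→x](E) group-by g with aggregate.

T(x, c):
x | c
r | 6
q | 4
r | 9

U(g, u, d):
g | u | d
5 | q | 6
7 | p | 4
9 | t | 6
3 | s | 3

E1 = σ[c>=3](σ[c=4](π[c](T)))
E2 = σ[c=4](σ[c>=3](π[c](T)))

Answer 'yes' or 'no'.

E1 row counts bottom-up:
  T → 3
  π[c](T) → 3
  σ[c=4](π[c](T)) → 1
  σ[c>=3](σ[c=4](π[c](T))) → 1
E2 row counts bottom-up:
  T → 3
  π[c](T) → 3
  σ[c>=3](π[c](T)) → 3
  σ[c=4](σ[c>=3](π[c](T))) → 1

E1 and E2 produce the same multiset:
c
4

yes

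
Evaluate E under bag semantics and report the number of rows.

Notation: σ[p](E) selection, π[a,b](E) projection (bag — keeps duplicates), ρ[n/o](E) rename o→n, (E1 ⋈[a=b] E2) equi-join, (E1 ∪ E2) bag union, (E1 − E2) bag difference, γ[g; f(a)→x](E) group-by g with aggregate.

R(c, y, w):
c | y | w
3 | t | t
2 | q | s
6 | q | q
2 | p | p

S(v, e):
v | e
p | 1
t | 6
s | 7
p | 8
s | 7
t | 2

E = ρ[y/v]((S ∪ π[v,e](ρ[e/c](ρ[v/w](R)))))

Per-node cardinality:
  S → 6
  R → 4
  ρ[v/w](R) → 4
  ρ[e/c](ρ[v/w](R)) → 4
  π[v,e](ρ[e/c](ρ[v/w](R))) → 4
  (S ∪ π[v,e](ρ[e/c](ρ[v/w](R)))) → 10
  ρ[y/v]((S ∪ π[v,e](ρ[e/c](ρ[v/w](R))))) → 10

|E| = 10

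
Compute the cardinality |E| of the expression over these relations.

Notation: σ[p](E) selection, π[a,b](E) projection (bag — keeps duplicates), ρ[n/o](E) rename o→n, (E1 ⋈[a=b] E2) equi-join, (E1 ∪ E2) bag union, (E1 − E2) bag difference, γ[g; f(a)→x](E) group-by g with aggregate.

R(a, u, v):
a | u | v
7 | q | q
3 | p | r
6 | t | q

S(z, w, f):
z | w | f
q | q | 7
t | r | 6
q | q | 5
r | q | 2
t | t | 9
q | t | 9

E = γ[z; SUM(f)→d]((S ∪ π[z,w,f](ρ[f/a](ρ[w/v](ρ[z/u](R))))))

Per-node cardinality:
  S → 6
  R → 3
  ρ[z/u](R) → 3
  ρ[w/v](ρ[z/u](R)) → 3
  ρ[f/a](ρ[w/v](ρ[z/u](R))) → 3
  π[z,w,f](ρ[f/a](ρ[w/v](ρ[z/u](R)))) → 3
  (S ∪ π[z,w,f](ρ[f/a](ρ[w/v](ρ[z/u](R))))) → 9
  γ[z; SUM(f)→d]((S ∪ π[z,w,f](ρ[f/a](ρ[w/v](ρ[z/u](R)))))) → 4

|E| = 4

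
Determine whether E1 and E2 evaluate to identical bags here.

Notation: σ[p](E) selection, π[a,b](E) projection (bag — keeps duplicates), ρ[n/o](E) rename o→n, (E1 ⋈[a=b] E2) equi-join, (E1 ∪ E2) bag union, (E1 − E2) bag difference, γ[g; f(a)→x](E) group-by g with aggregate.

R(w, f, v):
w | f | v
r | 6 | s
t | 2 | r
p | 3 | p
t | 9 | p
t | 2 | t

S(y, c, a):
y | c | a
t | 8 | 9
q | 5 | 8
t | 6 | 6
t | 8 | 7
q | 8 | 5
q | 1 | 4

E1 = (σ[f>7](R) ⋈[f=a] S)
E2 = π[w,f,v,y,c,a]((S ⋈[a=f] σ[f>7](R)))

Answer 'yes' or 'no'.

E1 stepwise |·|:
  R → 5
  σ[f>7](R) → 1
  S → 6
  (σ[f>7](R) ⋈[f=a] S) → 1
E2 stepwise |·|:
  S → 6
  R → 5
  σ[f>7](R) → 1
  (S ⋈[a=f] σ[f>7](R)) → 1
  π[w,f,v,y,c,a]((S ⋈[a=f] σ[f>7](R))) → 1

E1 and E2 produce the same multiset:
w | f | v | y | c | a
t | 9 | p | t | 8 | 9

yes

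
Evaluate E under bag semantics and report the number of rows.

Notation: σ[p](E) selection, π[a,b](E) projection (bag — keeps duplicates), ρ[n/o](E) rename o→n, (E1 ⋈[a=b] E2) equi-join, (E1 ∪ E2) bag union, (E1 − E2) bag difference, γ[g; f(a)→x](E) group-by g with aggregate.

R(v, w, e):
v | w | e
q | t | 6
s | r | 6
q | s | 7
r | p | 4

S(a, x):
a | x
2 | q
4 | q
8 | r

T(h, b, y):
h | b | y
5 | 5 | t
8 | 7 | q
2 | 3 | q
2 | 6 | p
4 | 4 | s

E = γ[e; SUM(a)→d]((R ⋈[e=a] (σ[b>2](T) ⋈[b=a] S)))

Per-node cardinality:
  R → 4
  T → 5
  σ[b>2](T) → 5
  S → 3
  (σ[b>2](T) ⋈[b=a] S) → 1
  (R ⋈[e=a] (σ[b>2](T) ⋈[b=a] S)) → 1
  γ[e; SUM(a)→d]((R ⋈[e=a] (σ[b>2](T) ⋈[b=a] S))) → 1

|E| = 1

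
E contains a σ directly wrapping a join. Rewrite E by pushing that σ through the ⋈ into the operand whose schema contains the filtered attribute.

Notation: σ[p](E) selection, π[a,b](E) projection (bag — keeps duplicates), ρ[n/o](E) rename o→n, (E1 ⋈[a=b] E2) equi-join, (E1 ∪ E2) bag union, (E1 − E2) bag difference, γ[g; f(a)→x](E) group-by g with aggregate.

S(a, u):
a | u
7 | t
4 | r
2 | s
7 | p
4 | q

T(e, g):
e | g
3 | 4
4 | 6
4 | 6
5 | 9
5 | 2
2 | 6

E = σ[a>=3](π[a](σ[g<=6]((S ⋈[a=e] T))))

σ filters on g, owned by the right side.
E' = σ[a>=3](π[a]((S ⋈[a=e] σ[g<=6](T))))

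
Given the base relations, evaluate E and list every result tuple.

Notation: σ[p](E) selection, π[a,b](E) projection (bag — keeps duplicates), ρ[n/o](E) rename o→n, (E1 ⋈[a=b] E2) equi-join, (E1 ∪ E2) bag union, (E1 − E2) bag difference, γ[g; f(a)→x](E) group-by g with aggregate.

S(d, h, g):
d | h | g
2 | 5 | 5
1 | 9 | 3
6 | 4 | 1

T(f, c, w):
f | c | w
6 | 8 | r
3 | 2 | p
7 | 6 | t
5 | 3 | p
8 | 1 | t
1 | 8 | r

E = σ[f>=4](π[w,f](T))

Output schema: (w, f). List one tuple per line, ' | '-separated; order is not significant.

Stepwise |·|:
  T → 6
  π[w,f](T) → 6
  σ[f>=4](π[w,f](T)) → 4

== RESULT ==
w | f
p | 5
r | 6
t | 7
t | 8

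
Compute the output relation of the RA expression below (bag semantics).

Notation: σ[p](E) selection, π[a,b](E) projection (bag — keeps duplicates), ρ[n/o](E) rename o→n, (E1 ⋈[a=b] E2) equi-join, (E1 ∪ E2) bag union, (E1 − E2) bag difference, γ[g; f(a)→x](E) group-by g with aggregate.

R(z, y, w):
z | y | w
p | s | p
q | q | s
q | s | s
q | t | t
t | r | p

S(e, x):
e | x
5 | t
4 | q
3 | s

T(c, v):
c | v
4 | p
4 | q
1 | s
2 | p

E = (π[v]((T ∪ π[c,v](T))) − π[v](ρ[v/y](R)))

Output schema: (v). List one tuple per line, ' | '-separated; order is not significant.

Row counts bottom-up:
  T → 4
  T → 4
  π[c,v](T) → 4
  (T ∪ π[c,v](T)) → 8
  π[v]((T ∪ π[c,v](T))) → 8
  R → 5
  ρ[v/y](R) → 5
  π[v](ρ[v/y](R)) → 5
  (π[v]((T ∪ π[c,v](T))) − π[v](ρ[v/y](R))) → 5

== RESULT ==
v
p
p
p
p
q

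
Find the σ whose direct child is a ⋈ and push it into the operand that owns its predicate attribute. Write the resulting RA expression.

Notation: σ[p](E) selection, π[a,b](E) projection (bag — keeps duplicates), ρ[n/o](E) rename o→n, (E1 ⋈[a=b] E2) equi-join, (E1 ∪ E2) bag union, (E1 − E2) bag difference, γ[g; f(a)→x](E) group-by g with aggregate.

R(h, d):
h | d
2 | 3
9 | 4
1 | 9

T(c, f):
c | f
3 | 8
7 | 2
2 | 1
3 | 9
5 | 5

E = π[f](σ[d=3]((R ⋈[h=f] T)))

σ filters on d, owned by the left side.
E' = π[f]((σ[d=3](R) ⋈[h=f] T))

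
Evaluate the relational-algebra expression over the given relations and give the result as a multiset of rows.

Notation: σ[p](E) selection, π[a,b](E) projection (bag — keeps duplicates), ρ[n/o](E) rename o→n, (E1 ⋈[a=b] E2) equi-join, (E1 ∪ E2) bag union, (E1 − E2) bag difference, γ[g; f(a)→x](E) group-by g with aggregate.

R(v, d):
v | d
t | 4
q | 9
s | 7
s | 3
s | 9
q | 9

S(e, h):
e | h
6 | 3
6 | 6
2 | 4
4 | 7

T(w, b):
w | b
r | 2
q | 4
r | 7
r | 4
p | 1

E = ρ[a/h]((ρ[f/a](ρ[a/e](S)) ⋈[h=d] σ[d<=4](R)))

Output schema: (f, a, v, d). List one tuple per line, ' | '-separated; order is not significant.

Stepwise |·|:
  S → 4
  ρ[a/e](S) → 4
  ρ[f/a](ρ[a/e](S)) → 4
  R → 6
  σ[d<=4](R) → 2
  (ρ[f/a](ρ[a/e](S)) ⋈[h=d] σ[d<=4](R)) → 2
  ρ[a/h]((ρ[f/a](ρ[a/e](S)) ⋈[h=d] σ[d<=4](R))) → 2

== RESULT ==
f | a | v | d
2 | 4 | t | 4
6 | 3 | s | 3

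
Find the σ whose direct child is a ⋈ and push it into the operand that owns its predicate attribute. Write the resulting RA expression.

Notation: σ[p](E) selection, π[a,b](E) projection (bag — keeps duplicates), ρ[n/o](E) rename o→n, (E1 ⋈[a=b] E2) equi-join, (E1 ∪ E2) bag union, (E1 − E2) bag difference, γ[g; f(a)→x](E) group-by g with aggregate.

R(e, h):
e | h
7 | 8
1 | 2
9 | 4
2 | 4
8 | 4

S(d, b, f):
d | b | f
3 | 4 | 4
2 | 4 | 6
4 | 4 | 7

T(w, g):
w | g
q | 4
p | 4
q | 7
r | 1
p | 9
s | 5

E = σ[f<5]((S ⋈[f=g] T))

σ filters on f, owned by the left side.
E' = (σ[f<5](S) ⋈[f=g] T)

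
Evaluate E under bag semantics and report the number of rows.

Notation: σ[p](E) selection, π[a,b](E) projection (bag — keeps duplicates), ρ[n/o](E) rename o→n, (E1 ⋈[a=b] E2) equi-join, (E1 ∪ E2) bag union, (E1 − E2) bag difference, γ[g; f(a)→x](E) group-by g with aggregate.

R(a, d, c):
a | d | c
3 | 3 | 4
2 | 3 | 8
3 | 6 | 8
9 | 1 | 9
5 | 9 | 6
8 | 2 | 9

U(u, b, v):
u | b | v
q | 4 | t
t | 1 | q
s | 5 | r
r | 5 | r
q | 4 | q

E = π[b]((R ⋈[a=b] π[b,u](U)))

Subexpression sizes:
  R → 6
  U → 5
  π[b,u](U) → 5
  (R ⋈[a=b] π[b,u](U)) → 2
  π[b]((R ⋈[a=b] π[b,u](U))) → 2

|E| = 2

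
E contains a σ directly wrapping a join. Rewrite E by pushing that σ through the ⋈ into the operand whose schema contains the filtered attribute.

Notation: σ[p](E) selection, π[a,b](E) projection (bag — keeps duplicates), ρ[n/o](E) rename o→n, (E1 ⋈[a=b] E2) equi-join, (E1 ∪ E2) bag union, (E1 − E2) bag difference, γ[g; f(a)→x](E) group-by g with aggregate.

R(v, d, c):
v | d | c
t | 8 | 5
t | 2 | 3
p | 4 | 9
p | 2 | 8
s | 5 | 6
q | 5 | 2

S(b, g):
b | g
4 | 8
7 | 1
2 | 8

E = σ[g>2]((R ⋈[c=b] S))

σ filters on g, owned by the right side.
E' = (R ⋈[c=b] σ[g>2](S))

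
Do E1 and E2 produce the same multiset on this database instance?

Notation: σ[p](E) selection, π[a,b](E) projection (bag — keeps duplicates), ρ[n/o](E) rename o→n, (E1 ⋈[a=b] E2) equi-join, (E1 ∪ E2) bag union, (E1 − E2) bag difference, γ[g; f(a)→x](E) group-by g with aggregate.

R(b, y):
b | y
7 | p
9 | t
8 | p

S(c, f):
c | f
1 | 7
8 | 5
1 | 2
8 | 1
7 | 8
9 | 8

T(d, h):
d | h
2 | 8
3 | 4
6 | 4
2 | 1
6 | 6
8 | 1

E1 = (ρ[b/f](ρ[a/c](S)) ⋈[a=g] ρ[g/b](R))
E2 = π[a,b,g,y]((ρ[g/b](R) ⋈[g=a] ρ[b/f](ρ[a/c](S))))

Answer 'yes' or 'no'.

E1 per-node cardinality:
  S → 6
  ρ[a/c](S) → 6
  ρ[b/f](ρ[a/c](S)) → 6
  R → 3
  ρ[g/b](R) → 3
  (ρ[b/f](ρ[a/c](S)) ⋈[a=g] ρ[g/b](R)) → 4
E2 per-node cardinality:
  R → 3
  ρ[g/b](R) → 3
  S → 6
  ρ[a/c](S) → 6
  ρ[b/f](ρ[a/c](S)) → 6
  (ρ[g/b](R) ⋈[g=a] ρ[b/f](ρ[a/c](S))) → 4
  π[a,b,g,y]((ρ[g/b](R) ⋈[g=a] ρ[b/f](ρ[a/c](S)))) → 4

E1 and E2 produce the same multiset:
a | b | g | y
7 | 8 | 7 | p
8 | 1 | 8 | p
8 | 5 | 8 | p
9 | 8 | 9 | t

yes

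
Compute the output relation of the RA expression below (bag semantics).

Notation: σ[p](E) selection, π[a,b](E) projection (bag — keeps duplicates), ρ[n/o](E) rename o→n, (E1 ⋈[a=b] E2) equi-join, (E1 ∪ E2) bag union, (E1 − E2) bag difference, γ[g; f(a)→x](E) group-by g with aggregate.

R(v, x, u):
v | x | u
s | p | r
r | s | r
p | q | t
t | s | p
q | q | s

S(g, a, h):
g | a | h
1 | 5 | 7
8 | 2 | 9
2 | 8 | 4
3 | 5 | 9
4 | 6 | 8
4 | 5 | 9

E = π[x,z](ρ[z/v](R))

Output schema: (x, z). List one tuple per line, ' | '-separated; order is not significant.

Row counts bottom-up:
  R → 5
  ρ[z/v](R) → 5
  π[x,z](ρ[z/v](R)) → 5

== RESULT ==
x | z
p | s
q | p
q | q
s | r
s | t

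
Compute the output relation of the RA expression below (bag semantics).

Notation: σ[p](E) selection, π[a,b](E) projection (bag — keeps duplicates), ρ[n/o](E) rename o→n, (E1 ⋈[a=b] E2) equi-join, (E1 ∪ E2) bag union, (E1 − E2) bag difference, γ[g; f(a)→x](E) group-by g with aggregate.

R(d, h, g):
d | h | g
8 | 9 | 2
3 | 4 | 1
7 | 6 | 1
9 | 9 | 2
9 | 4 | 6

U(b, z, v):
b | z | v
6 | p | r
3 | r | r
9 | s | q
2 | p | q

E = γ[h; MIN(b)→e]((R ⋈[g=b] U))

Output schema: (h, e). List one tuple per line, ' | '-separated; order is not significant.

Row counts bottom-up:
  R → 5
  U → 4
  (R ⋈[g=b] U) → 3
  γ[h; MIN(b)→e]((R ⋈[g=b] U)) → 2

== RESULT ==
h | e
4 | 6
9 | 2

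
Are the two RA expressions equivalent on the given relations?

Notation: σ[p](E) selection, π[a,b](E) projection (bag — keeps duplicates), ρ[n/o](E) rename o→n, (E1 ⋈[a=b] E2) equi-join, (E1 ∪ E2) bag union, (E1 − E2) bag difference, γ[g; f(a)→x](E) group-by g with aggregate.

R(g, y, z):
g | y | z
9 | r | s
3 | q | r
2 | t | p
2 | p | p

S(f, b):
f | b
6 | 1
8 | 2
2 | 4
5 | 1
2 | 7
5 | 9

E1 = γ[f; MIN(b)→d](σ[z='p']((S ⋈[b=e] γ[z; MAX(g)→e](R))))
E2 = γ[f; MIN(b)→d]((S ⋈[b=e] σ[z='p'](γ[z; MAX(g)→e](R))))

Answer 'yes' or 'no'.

E1 row counts bottom-up:
  S → 6
  R → 4
  γ[z; MAX(g)→e](R) → 3
  (S ⋈[b=e] γ[z; MAX(g)→e](R)) → 2
  σ[z='p']((S ⋈[b=e] γ[z; MAX(g)→e](R))) → 1
  γ[f; MIN(b)→d](σ[z='p']((S ⋈[b=e] γ[z; MAX(g)→e](R)))) → 1
E2 row counts bottom-up:
  S → 6
  R → 4
  γ[z; MAX(g)→e](R) → 3
  σ[z='p'](γ[z; MAX(g)→e](R)) → 1
  (S ⋈[b=e] σ[z='p'](γ[z; MAX(g)→e](R))) → 1
  γ[f; MIN(b)→d]((S ⋈[b=e] σ[z='p'](γ[z; MAX(g)→e](R)))) → 1

E1 and E2 produce the same multiset:
f | d
8 | 2

yes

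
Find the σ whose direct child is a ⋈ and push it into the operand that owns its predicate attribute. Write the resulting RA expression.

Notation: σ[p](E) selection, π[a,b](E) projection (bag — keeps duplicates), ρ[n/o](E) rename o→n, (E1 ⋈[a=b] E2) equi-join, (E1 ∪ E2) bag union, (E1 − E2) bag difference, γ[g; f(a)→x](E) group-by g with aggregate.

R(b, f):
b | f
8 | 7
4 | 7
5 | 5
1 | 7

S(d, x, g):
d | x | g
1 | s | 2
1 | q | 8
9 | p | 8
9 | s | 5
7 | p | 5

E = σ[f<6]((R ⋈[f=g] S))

σ filters on f, owned by the left side.
E' = (σ[f<6](R) ⋈[f=g] S)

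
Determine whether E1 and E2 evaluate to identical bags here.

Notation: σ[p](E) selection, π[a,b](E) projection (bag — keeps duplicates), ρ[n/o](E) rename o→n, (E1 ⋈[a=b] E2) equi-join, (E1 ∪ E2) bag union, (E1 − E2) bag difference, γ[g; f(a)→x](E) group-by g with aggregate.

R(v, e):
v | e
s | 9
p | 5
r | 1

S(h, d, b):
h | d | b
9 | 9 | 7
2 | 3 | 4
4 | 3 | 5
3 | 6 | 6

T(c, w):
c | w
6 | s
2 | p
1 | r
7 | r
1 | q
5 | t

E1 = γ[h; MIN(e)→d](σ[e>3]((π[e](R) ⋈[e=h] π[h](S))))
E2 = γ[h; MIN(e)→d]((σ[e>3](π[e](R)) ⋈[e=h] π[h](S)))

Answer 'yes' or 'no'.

E1 row counts bottom-up:
  R → 3
  π[e](R) → 3
  S → 4
  π[h](S) → 4
  (π[e](R) ⋈[e=h] π[h](S)) → 1
  σ[e>3]((π[e](R) ⋈[e=h] π[h](S))) → 1
  γ[h; MIN(e)→d](σ[e>3]((π[e](R) ⋈[e=h] π[h](S)))) → 1
E2 row counts bottom-up:
  R → 3
  π[e](R) → 3
  σ[e>3](π[e](R)) → 2
  S → 4
  π[h](S) → 4
  (σ[e>3](π[e](R)) ⋈[e=h] π[h](S)) → 1
  γ[h; MIN(e)→d]((σ[e>3](π[e](R)) ⋈[e=h] π[h](S))) → 1

E1 and E2 produce the same multiset:
h | d
9 | 9

yes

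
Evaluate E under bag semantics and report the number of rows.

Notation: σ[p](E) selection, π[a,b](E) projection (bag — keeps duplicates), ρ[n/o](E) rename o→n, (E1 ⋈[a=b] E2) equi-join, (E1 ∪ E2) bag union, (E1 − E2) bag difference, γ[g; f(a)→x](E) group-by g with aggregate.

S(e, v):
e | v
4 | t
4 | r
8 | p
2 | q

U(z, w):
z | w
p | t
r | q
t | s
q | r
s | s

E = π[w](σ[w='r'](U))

Per-node cardinality:
  U → 5
  σ[w='r'](U) → 1
  π[w](σ[w='r'](U)) → 1

|E| = 1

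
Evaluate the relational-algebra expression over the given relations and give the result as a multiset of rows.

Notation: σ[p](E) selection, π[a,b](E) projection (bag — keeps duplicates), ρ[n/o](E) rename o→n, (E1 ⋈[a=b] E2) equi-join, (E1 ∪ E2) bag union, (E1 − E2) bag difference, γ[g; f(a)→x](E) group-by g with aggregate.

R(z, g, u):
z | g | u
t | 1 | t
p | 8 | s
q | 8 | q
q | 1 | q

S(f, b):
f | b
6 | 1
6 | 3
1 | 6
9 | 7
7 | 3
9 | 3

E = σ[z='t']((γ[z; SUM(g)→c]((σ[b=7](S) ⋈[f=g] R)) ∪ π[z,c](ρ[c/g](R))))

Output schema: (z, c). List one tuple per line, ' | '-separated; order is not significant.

Row counts bottom-up:
  S → 6
  σ[b=7](S) → 1
  R → 4
  (σ[b=7](S) ⋈[f=g] R) → 0
  γ[z; SUM(g)→c]((σ[b=7](S) ⋈[f=g] R)) → 0
  R → 4
  ρ[c/g](R) → 4
  π[z,c](ρ[c/g](R)) → 4
  (γ[z; SUM(g)→c]((σ[b=7](S) ⋈[f=g] R)) ∪ π[z,c](ρ[c/g](R))) → 4
  σ[z='t']((γ[z; SUM(g)→c]((σ[b=7](S) ⋈[f=g] R)) ∪ π[z,c](ρ[c/g](R)))) → 1

== RESULT ==
z | c
t | 1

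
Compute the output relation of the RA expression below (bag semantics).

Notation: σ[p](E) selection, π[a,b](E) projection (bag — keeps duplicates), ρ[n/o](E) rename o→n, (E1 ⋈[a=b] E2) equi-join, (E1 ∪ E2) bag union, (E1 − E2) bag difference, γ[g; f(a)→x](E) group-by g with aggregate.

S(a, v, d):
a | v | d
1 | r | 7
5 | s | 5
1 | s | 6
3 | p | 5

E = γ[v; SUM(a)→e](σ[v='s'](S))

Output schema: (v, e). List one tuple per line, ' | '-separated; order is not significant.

Row counts bottom-up:
  S → 4
  σ[v='s'](S) → 2
  γ[v; SUM(a)→e](σ[v='s'](S)) → 1

== RESULT ==
v | e
s | 6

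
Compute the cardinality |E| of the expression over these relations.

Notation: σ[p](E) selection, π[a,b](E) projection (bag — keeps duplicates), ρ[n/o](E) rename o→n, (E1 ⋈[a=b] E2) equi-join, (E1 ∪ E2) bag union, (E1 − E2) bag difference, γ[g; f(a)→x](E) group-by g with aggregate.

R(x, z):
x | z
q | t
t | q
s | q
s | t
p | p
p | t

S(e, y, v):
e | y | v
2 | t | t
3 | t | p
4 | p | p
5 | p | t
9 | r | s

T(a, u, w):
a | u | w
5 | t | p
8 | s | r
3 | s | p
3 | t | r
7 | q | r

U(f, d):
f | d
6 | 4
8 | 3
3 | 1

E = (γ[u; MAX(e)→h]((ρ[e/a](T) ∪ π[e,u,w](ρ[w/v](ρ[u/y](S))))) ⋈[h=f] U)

Stepwise |·|:
  T → 5
  ρ[e/a](T) → 5
  S → 5
  ρ[u/y](S) → 5
  ρ[w/v](ρ[u/y](S)) → 5
  π[e,u,w](ρ[w/v](ρ[u/y](S))) → 5
  (ρ[e/a](T) ∪ π[e,u,w](ρ[w/v](ρ[u/y](S)))) → 10
  γ[u; MAX(e)→h]((ρ[e/a](T) ∪ π[e,u,w](ρ[w/v](ρ[u/y](S))))) → 5
  U → 3
  (γ[u; MAX(e)→h]((ρ[e/a](T) ∪ π[e,u,w](ρ[w/v](ρ[u/y](S))))) ⋈[h=f] U) → 1

|E| = 1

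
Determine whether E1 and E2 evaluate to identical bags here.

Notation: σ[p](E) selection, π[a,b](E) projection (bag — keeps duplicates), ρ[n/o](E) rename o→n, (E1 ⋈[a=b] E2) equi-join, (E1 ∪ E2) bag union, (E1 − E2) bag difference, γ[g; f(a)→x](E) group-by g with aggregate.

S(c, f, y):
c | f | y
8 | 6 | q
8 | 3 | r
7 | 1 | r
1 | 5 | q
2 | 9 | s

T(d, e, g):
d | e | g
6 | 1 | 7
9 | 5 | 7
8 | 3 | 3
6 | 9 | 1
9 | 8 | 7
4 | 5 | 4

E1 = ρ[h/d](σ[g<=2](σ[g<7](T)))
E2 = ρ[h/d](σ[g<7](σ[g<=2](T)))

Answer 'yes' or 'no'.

E1 per-node cardinality:
  T → 6
  σ[g<7](T) → 3
  σ[g<=2](σ[g<7](T)) → 1
  ρ[h/d](σ[g<=2](σ[g<7](T))) → 1
E2 per-node cardinality:
  T → 6
  σ[g<=2](T) → 1
  σ[g<7](σ[g<=2](T)) → 1
  ρ[h/d](σ[g<7](σ[g<=2](T))) → 1

E1 and E2 produce the same multiset:
h | e | g
6 | 9 | 1

yes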